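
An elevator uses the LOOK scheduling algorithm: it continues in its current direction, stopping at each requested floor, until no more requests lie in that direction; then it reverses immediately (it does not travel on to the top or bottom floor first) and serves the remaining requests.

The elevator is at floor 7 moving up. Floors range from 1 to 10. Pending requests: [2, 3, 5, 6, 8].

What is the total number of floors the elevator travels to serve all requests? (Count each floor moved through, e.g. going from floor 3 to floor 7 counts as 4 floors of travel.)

Answer: 7

Derivation:
Start at floor 7 moving up, LOOK stop order: [8, 6, 5, 3, 2]
  7 → 8: |8-7| = 1, total = 1
  8 → 6: |6-8| = 2, total = 3
  6 → 5: |5-6| = 1, total = 4
  5 → 3: |3-5| = 2, total = 6
  3 → 2: |2-3| = 1, total = 7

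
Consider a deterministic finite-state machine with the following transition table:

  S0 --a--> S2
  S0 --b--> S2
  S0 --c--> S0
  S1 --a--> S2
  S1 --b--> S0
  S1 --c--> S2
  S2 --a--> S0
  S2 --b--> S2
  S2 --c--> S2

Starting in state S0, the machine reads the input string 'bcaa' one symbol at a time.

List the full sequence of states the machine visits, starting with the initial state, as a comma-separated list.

Answer: S0, S2, S2, S0, S2

Derivation:
Start: S0
  read 'b': S0 --b--> S2
  read 'c': S2 --c--> S2
  read 'a': S2 --a--> S0
  read 'a': S0 --a--> S2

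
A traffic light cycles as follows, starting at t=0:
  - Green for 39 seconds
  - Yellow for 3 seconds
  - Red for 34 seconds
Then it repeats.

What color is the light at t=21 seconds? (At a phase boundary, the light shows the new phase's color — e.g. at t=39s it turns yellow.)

Cycle length = 39 + 3 + 34 = 76s
t = 21, phase_t = 21 mod 76 = 21
21 < 39 (green end) → GREEN

Answer: green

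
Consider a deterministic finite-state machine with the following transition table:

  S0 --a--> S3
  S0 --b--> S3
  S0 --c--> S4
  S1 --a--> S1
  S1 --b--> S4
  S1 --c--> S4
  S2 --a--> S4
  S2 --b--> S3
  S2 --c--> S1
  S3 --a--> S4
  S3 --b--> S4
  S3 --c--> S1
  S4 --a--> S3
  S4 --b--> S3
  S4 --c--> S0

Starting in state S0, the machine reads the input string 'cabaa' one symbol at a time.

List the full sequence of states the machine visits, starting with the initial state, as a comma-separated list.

Start: S0
  read 'c': S0 --c--> S4
  read 'a': S4 --a--> S3
  read 'b': S3 --b--> S4
  read 'a': S4 --a--> S3
  read 'a': S3 --a--> S4

Answer: S0, S4, S3, S4, S3, S4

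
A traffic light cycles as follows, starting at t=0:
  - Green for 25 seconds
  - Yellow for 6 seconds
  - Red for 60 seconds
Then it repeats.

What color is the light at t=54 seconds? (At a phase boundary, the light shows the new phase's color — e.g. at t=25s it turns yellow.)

Cycle length = 25 + 6 + 60 = 91s
t = 54, phase_t = 54 mod 91 = 54
54 >= 31 → RED

Answer: red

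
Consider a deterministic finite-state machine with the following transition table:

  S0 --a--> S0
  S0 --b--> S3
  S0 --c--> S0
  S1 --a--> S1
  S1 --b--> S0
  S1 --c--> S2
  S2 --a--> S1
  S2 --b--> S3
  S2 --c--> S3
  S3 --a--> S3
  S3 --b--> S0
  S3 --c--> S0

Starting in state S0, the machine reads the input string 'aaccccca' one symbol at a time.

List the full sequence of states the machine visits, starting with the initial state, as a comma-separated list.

Start: S0
  read 'a': S0 --a--> S0
  read 'a': S0 --a--> S0
  read 'c': S0 --c--> S0
  read 'c': S0 --c--> S0
  read 'c': S0 --c--> S0
  read 'c': S0 --c--> S0
  read 'c': S0 --c--> S0
  read 'a': S0 --a--> S0

Answer: S0, S0, S0, S0, S0, S0, S0, S0, S0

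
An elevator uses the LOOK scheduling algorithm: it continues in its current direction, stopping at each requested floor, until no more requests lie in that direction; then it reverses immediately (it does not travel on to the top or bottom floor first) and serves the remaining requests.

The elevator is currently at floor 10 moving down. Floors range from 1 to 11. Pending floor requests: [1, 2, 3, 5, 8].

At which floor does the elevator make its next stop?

Answer: 8

Derivation:
Current floor: 10, direction: down
Requests above: []
Requests below: [1, 2, 3, 5, 8]
Moving down and requests lie below → nearest below is max([1, 2, 3, 5, 8]) = 8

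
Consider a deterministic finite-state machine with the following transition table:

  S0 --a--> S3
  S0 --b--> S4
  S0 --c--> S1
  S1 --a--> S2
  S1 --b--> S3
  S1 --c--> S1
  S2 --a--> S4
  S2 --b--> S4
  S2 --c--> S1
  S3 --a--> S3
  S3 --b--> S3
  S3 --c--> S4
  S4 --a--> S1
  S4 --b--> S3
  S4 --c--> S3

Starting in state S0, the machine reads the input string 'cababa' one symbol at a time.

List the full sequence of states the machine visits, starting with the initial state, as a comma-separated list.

Start: S0
  read 'c': S0 --c--> S1
  read 'a': S1 --a--> S2
  read 'b': S2 --b--> S4
  read 'a': S4 --a--> S1
  read 'b': S1 --b--> S3
  read 'a': S3 --a--> S3

Answer: S0, S1, S2, S4, S1, S3, S3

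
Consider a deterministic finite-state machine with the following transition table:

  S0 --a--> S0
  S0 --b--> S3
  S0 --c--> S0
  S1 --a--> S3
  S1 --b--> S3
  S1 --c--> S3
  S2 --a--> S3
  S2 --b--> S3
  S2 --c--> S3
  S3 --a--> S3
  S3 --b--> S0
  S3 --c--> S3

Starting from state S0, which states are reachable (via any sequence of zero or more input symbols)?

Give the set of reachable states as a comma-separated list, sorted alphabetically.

Answer: S0, S3

Derivation:
BFS from S0:
  visit S0: S0--a-->S0 (seen), S0--b-->S3 (new), S0--c-->S0 (seen)
  visit S3: S3--a-->S3 (seen), S3--b-->S0 (seen), S3--c-->S3 (seen)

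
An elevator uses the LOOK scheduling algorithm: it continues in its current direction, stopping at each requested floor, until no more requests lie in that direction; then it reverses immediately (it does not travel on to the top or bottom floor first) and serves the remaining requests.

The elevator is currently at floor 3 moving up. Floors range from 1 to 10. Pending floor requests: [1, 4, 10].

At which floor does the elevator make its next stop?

Answer: 4

Derivation:
Current floor: 3, direction: up
Requests above: [4, 10]
Requests below: [1]
Moving up and requests lie above → nearest above is min([4, 10]) = 4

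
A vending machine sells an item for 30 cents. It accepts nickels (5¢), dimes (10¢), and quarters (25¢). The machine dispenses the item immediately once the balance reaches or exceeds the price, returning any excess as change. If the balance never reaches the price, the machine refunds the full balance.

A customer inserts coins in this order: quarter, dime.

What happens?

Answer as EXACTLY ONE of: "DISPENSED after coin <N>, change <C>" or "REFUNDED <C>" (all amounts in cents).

Answer: DISPENSED after coin 2, change 5

Derivation:
Price: 30¢
Coin 1 (quarter, 25¢): balance = 25¢
Coin 2 (dime, 10¢): balance = 35¢
  → balance >= price → DISPENSE, change = 35 - 30 = 5¢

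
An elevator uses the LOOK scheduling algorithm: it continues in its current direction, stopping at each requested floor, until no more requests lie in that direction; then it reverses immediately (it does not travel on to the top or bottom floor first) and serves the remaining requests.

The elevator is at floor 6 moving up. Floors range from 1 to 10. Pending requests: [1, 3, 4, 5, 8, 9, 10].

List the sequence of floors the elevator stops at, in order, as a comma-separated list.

Current: 6, moving UP
Serve above first (ascending): [8, 9, 10]
Then reverse, serve below (descending): [5, 4, 3, 1]

Answer: 8, 9, 10, 5, 4, 3, 1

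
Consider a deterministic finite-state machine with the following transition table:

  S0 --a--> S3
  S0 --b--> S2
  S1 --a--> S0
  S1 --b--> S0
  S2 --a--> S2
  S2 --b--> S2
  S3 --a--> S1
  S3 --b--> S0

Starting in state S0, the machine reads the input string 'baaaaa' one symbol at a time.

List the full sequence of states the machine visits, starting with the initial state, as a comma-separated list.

Start: S0
  read 'b': S0 --b--> S2
  read 'a': S2 --a--> S2
  read 'a': S2 --a--> S2
  read 'a': S2 --a--> S2
  read 'a': S2 --a--> S2
  read 'a': S2 --a--> S2

Answer: S0, S2, S2, S2, S2, S2, S2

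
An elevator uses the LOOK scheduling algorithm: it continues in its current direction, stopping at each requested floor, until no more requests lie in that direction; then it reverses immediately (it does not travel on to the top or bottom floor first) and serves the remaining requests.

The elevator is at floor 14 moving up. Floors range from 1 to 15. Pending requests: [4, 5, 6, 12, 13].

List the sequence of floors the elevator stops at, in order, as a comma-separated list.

Current: 14, moving UP
Serve above first (ascending): []
Then reverse, serve below (descending): [13, 12, 6, 5, 4]

Answer: 13, 12, 6, 5, 4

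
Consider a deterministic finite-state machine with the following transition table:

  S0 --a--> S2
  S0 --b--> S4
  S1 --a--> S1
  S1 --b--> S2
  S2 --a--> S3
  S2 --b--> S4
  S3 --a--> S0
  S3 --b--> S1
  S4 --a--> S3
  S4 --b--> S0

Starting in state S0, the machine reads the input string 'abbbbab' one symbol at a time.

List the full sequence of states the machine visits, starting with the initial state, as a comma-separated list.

Start: S0
  read 'a': S0 --a--> S2
  read 'b': S2 --b--> S4
  read 'b': S4 --b--> S0
  read 'b': S0 --b--> S4
  read 'b': S4 --b--> S0
  read 'a': S0 --a--> S2
  read 'b': S2 --b--> S4

Answer: S0, S2, S4, S0, S4, S0, S2, S4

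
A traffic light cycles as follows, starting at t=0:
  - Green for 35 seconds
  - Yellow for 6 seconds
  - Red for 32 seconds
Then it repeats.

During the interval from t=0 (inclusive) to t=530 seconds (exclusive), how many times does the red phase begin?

Cycle = 35+6+32 = 73s
red phase starts at t = k*73 + 41 for k=0,1,2,...
Need k*73+41 < 530 → k < 6.699
k ∈ {0, ..., 6} → 7 starts

Answer: 7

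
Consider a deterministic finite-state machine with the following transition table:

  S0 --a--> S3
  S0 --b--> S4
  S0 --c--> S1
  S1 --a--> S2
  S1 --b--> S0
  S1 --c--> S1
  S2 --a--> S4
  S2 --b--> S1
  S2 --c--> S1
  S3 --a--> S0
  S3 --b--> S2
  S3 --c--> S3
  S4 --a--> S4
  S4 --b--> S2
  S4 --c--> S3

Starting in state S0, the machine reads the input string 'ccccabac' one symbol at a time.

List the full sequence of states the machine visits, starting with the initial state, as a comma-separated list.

Answer: S0, S1, S1, S1, S1, S2, S1, S2, S1

Derivation:
Start: S0
  read 'c': S0 --c--> S1
  read 'c': S1 --c--> S1
  read 'c': S1 --c--> S1
  read 'c': S1 --c--> S1
  read 'a': S1 --a--> S2
  read 'b': S2 --b--> S1
  read 'a': S1 --a--> S2
  read 'c': S2 --c--> S1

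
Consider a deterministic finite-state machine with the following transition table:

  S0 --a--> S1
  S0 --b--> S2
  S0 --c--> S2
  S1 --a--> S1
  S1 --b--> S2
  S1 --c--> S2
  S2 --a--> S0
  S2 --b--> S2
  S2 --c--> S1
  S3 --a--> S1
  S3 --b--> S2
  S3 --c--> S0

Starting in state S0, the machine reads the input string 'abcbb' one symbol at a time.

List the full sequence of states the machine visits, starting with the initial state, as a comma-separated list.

Start: S0
  read 'a': S0 --a--> S1
  read 'b': S1 --b--> S2
  read 'c': S2 --c--> S1
  read 'b': S1 --b--> S2
  read 'b': S2 --b--> S2

Answer: S0, S1, S2, S1, S2, S2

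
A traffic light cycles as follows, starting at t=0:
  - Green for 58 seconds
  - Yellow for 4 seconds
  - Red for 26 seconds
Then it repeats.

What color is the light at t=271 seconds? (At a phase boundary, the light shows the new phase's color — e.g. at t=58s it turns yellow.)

Cycle length = 58 + 4 + 26 = 88s
t = 271, phase_t = 271 mod 88 = 7
7 < 58 (green end) → GREEN

Answer: green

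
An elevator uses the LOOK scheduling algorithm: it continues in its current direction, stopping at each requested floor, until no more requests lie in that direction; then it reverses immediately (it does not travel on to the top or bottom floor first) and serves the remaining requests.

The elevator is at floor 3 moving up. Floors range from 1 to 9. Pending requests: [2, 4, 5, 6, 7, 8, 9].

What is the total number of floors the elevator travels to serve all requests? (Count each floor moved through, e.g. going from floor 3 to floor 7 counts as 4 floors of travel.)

Answer: 13

Derivation:
Start at floor 3 moving up, LOOK stop order: [4, 5, 6, 7, 8, 9, 2]
  3 → 4: |4-3| = 1, total = 1
  4 → 5: |5-4| = 1, total = 2
  5 → 6: |6-5| = 1, total = 3
  6 → 7: |7-6| = 1, total = 4
  7 → 8: |8-7| = 1, total = 5
  8 → 9: |9-8| = 1, total = 6
  9 → 2: |2-9| = 7, total = 13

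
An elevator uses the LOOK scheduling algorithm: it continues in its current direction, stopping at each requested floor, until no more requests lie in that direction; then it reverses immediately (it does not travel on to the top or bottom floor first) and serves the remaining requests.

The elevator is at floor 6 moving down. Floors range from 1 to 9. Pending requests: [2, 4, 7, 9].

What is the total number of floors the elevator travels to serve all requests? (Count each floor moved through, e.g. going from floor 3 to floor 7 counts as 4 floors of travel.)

Start at floor 6 moving down, LOOK stop order: [4, 2, 7, 9]
  6 → 4: |4-6| = 2, total = 2
  4 → 2: |2-4| = 2, total = 4
  2 → 7: |7-2| = 5, total = 9
  7 → 9: |9-7| = 2, total = 11

Answer: 11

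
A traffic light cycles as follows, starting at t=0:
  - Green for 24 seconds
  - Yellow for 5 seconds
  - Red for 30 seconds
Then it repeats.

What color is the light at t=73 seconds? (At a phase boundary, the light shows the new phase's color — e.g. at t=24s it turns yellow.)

Cycle length = 24 + 5 + 30 = 59s
t = 73, phase_t = 73 mod 59 = 14
14 < 24 (green end) → GREEN

Answer: green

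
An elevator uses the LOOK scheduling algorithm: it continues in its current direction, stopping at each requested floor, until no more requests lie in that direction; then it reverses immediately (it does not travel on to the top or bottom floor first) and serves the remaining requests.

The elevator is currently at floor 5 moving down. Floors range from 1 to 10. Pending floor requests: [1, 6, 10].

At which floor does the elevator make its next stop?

Current floor: 5, direction: down
Requests above: [6, 10]
Requests below: [1]
Moving down and requests lie below → nearest below is max([1]) = 1

Answer: 1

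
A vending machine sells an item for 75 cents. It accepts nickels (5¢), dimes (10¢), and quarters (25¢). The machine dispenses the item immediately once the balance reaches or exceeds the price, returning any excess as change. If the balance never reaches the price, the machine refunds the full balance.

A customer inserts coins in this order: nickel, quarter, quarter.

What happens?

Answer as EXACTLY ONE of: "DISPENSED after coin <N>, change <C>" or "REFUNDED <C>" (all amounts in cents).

Answer: REFUNDED 55

Derivation:
Price: 75¢
Coin 1 (nickel, 5¢): balance = 5¢
Coin 2 (quarter, 25¢): balance = 30¢
Coin 3 (quarter, 25¢): balance = 55¢
All coins inserted, balance 55¢ < price 75¢ → REFUND 55¢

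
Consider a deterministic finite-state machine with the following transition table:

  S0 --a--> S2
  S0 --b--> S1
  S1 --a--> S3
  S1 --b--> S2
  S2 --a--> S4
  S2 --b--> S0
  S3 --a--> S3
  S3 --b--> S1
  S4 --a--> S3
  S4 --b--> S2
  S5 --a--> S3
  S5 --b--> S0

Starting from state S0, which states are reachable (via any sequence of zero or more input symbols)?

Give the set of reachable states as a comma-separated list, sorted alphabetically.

BFS from S0:
  visit S0: S0--a-->S2 (new), S0--b-->S1 (new)
  visit S2: S2--a-->S4 (new), S2--b-->S0 (seen)
  visit S1: S1--a-->S3 (new), S1--b-->S2 (seen)
  visit S4: S4--a-->S3 (seen), S4--b-->S2 (seen)
  visit S3: S3--a-->S3 (seen), S3--b-->S1 (seen)

Answer: S0, S1, S2, S3, S4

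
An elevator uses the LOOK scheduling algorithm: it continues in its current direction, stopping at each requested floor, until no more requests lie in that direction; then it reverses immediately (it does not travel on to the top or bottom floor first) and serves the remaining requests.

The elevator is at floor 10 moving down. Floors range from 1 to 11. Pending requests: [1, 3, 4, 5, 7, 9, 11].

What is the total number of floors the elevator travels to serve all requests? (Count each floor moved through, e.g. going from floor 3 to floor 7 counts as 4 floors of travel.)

Answer: 19

Derivation:
Start at floor 10 moving down, LOOK stop order: [9, 7, 5, 4, 3, 1, 11]
  10 → 9: |9-10| = 1, total = 1
  9 → 7: |7-9| = 2, total = 3
  7 → 5: |5-7| = 2, total = 5
  5 → 4: |4-5| = 1, total = 6
  4 → 3: |3-4| = 1, total = 7
  3 → 1: |1-3| = 2, total = 9
  1 → 11: |11-1| = 10, total = 19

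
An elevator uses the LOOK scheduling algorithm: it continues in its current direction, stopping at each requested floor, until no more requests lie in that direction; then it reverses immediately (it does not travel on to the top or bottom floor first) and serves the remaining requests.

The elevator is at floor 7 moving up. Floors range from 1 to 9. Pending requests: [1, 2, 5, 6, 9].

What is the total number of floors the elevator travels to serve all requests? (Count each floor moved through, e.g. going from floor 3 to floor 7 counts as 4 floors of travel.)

Start at floor 7 moving up, LOOK stop order: [9, 6, 5, 2, 1]
  7 → 9: |9-7| = 2, total = 2
  9 → 6: |6-9| = 3, total = 5
  6 → 5: |5-6| = 1, total = 6
  5 → 2: |2-5| = 3, total = 9
  2 → 1: |1-2| = 1, total = 10

Answer: 10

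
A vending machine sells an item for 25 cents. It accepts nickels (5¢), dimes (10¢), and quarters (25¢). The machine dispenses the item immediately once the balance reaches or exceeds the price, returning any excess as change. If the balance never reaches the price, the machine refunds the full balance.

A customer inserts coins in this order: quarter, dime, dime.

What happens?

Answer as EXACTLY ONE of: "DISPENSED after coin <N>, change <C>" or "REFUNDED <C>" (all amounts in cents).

Price: 25¢
Coin 1 (quarter, 25¢): balance = 25¢
  → balance >= price → DISPENSE, change = 25 - 25 = 0¢

Answer: DISPENSED after coin 1, change 0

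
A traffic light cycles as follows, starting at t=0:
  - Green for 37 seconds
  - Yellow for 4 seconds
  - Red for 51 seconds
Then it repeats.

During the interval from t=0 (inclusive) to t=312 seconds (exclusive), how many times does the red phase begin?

Cycle = 37+4+51 = 92s
red phase starts at t = k*92 + 41 for k=0,1,2,...
Need k*92+41 < 312 → k < 2.946
k ∈ {0, ..., 2} → 3 starts

Answer: 3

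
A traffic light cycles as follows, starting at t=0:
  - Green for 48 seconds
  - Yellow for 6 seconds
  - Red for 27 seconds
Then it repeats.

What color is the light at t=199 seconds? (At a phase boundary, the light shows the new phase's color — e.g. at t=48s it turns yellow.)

Cycle length = 48 + 6 + 27 = 81s
t = 199, phase_t = 199 mod 81 = 37
37 < 48 (green end) → GREEN

Answer: green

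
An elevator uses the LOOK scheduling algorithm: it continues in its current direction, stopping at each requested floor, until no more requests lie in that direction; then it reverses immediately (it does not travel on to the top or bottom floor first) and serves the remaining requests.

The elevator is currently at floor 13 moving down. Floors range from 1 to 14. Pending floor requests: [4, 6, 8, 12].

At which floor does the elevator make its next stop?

Answer: 12

Derivation:
Current floor: 13, direction: down
Requests above: []
Requests below: [4, 6, 8, 12]
Moving down and requests lie below → nearest below is max([4, 6, 8, 12]) = 12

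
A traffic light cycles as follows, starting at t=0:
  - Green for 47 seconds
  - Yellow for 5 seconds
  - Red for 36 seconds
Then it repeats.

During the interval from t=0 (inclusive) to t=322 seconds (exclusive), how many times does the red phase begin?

Cycle = 47+5+36 = 88s
red phase starts at t = k*88 + 52 for k=0,1,2,...
Need k*88+52 < 322 → k < 3.068
k ∈ {0, ..., 3} → 4 starts

Answer: 4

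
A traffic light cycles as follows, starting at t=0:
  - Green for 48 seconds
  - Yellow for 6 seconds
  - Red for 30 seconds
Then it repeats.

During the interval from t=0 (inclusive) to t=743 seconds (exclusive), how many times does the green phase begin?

Cycle = 48+6+30 = 84s
green phase starts at t = k*84 + 0 for k=0,1,2,...
Need k*84+0 < 743 → k < 8.845
k ∈ {0, ..., 8} → 9 starts

Answer: 9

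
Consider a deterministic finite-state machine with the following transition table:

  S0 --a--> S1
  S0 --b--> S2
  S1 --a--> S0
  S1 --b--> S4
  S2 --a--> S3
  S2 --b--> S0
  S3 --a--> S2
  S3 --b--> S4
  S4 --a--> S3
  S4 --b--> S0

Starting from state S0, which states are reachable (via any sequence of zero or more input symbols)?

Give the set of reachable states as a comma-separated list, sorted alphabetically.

Answer: S0, S1, S2, S3, S4

Derivation:
BFS from S0:
  visit S0: S0--a-->S1 (new), S0--b-->S2 (new)
  visit S1: S1--a-->S0 (seen), S1--b-->S4 (new)
  visit S2: S2--a-->S3 (new), S2--b-->S0 (seen)
  visit S4: S4--a-->S3 (seen), S4--b-->S0 (seen)
  visit S3: S3--a-->S2 (seen), S3--b-->S4 (seen)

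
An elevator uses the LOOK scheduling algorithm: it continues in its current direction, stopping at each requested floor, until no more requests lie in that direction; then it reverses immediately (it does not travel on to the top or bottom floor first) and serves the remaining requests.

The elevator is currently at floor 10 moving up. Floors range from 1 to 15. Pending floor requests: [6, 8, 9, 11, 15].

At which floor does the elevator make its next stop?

Current floor: 10, direction: up
Requests above: [11, 15]
Requests below: [6, 8, 9]
Moving up and requests lie above → nearest above is min([11, 15]) = 11

Answer: 11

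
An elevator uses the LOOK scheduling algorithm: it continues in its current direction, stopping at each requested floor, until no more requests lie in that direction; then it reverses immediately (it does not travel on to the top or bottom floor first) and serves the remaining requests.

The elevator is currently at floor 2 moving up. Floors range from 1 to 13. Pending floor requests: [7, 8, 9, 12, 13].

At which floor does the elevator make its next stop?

Current floor: 2, direction: up
Requests above: [7, 8, 9, 12, 13]
Requests below: []
Moving up and requests lie above → nearest above is min([7, 8, 9, 12, 13]) = 7

Answer: 7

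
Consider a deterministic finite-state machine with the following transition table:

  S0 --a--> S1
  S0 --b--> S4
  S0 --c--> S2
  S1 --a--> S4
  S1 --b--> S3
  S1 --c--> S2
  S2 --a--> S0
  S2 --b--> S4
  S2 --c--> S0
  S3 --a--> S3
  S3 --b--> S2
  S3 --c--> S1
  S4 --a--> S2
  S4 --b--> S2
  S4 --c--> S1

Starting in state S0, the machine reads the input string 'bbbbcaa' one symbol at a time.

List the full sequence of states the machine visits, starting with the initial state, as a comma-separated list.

Answer: S0, S4, S2, S4, S2, S0, S1, S4

Derivation:
Start: S0
  read 'b': S0 --b--> S4
  read 'b': S4 --b--> S2
  read 'b': S2 --b--> S4
  read 'b': S4 --b--> S2
  read 'c': S2 --c--> S0
  read 'a': S0 --a--> S1
  read 'a': S1 --a--> S4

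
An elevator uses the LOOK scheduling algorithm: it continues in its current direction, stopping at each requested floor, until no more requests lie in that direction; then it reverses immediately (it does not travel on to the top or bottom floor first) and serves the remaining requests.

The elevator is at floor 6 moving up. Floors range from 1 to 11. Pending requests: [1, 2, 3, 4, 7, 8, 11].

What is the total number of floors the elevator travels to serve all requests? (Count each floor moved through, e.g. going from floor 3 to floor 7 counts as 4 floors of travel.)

Start at floor 6 moving up, LOOK stop order: [7, 8, 11, 4, 3, 2, 1]
  6 → 7: |7-6| = 1, total = 1
  7 → 8: |8-7| = 1, total = 2
  8 → 11: |11-8| = 3, total = 5
  11 → 4: |4-11| = 7, total = 12
  4 → 3: |3-4| = 1, total = 13
  3 → 2: |2-3| = 1, total = 14
  2 → 1: |1-2| = 1, total = 15

Answer: 15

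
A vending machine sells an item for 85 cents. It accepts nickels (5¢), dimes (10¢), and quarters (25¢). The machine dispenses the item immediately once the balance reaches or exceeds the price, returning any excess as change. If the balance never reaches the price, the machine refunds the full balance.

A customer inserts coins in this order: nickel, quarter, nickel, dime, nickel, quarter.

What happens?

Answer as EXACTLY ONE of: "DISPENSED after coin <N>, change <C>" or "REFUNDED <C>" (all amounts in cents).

Price: 85¢
Coin 1 (nickel, 5¢): balance = 5¢
Coin 2 (quarter, 25¢): balance = 30¢
Coin 3 (nickel, 5¢): balance = 35¢
Coin 4 (dime, 10¢): balance = 45¢
Coin 5 (nickel, 5¢): balance = 50¢
Coin 6 (quarter, 25¢): balance = 75¢
All coins inserted, balance 75¢ < price 85¢ → REFUND 75¢

Answer: REFUNDED 75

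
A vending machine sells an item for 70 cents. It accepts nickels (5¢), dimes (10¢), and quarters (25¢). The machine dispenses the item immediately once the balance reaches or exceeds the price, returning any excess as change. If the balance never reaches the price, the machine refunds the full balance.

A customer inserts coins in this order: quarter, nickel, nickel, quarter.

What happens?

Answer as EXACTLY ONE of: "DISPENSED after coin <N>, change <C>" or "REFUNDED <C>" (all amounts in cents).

Price: 70¢
Coin 1 (quarter, 25¢): balance = 25¢
Coin 2 (nickel, 5¢): balance = 30¢
Coin 3 (nickel, 5¢): balance = 35¢
Coin 4 (quarter, 25¢): balance = 60¢
All coins inserted, balance 60¢ < price 70¢ → REFUND 60¢

Answer: REFUNDED 60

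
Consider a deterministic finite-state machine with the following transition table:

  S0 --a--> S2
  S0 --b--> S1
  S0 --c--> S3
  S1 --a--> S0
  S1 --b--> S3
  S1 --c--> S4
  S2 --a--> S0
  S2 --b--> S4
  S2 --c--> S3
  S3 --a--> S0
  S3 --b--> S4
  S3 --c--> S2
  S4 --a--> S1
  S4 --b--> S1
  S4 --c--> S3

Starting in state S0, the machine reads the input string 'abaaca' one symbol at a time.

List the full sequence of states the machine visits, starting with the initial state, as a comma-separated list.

Answer: S0, S2, S4, S1, S0, S3, S0

Derivation:
Start: S0
  read 'a': S0 --a--> S2
  read 'b': S2 --b--> S4
  read 'a': S4 --a--> S1
  read 'a': S1 --a--> S0
  read 'c': S0 --c--> S3
  read 'a': S3 --a--> S0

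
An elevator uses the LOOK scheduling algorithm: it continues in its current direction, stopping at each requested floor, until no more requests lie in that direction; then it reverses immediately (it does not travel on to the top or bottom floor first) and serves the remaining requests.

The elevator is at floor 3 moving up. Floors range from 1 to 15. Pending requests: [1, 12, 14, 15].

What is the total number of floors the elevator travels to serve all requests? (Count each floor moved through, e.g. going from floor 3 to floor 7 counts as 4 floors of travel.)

Start at floor 3 moving up, LOOK stop order: [12, 14, 15, 1]
  3 → 12: |12-3| = 9, total = 9
  12 → 14: |14-12| = 2, total = 11
  14 → 15: |15-14| = 1, total = 12
  15 → 1: |1-15| = 14, total = 26

Answer: 26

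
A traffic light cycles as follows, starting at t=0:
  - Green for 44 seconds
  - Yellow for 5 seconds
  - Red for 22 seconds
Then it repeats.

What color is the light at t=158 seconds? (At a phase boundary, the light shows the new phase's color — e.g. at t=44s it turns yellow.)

Cycle length = 44 + 5 + 22 = 71s
t = 158, phase_t = 158 mod 71 = 16
16 < 44 (green end) → GREEN

Answer: green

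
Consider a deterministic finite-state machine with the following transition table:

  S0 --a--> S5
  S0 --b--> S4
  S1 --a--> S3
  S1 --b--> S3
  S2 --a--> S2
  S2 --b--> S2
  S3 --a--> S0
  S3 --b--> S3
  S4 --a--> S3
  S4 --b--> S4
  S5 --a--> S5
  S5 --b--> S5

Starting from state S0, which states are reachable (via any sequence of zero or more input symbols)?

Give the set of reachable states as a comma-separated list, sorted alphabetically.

BFS from S0:
  visit S0: S0--a-->S5 (new), S0--b-->S4 (new)
  visit S5: S5--a-->S5 (seen), S5--b-->S5 (seen)
  visit S4: S4--a-->S3 (new), S4--b-->S4 (seen)
  visit S3: S3--a-->S0 (seen), S3--b-->S3 (seen)

Answer: S0, S3, S4, S5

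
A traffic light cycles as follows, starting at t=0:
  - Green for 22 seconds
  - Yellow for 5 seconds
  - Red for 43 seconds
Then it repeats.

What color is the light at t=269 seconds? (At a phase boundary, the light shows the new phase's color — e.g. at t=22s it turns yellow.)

Cycle length = 22 + 5 + 43 = 70s
t = 269, phase_t = 269 mod 70 = 59
59 >= 27 → RED

Answer: red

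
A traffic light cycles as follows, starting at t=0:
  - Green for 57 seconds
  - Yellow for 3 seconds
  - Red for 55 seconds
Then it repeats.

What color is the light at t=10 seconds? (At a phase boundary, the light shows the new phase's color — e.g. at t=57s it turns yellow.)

Cycle length = 57 + 3 + 55 = 115s
t = 10, phase_t = 10 mod 115 = 10
10 < 57 (green end) → GREEN

Answer: green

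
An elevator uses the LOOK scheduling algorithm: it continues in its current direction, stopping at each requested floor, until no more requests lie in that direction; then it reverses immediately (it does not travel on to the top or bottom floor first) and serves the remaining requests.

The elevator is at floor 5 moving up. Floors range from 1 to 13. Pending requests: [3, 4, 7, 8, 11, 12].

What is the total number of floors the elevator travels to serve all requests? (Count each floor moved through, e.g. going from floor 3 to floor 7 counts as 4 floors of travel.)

Start at floor 5 moving up, LOOK stop order: [7, 8, 11, 12, 4, 3]
  5 → 7: |7-5| = 2, total = 2
  7 → 8: |8-7| = 1, total = 3
  8 → 11: |11-8| = 3, total = 6
  11 → 12: |12-11| = 1, total = 7
  12 → 4: |4-12| = 8, total = 15
  4 → 3: |3-4| = 1, total = 16

Answer: 16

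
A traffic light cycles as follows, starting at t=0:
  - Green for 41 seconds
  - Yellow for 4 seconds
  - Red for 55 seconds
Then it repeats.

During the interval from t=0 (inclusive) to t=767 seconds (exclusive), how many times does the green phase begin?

Answer: 8

Derivation:
Cycle = 41+4+55 = 100s
green phase starts at t = k*100 + 0 for k=0,1,2,...
Need k*100+0 < 767 → k < 7.670
k ∈ {0, ..., 7} → 8 starts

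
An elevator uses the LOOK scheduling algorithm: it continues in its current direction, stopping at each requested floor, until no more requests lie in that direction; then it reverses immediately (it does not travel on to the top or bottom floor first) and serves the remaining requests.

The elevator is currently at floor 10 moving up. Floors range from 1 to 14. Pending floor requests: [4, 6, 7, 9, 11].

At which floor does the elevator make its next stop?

Current floor: 10, direction: up
Requests above: [11]
Requests below: [4, 6, 7, 9]
Moving up and requests lie above → nearest above is min([11]) = 11

Answer: 11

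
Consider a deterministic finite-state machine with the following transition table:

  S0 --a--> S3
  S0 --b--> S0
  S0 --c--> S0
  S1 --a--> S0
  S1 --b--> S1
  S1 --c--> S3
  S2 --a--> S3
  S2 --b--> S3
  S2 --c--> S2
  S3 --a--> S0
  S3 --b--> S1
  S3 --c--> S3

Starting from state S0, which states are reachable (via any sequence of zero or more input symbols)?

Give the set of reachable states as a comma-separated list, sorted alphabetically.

Answer: S0, S1, S3

Derivation:
BFS from S0:
  visit S0: S0--a-->S3 (new), S0--b-->S0 (seen), S0--c-->S0 (seen)
  visit S3: S3--a-->S0 (seen), S3--b-->S1 (new), S3--c-->S3 (seen)
  visit S1: S1--a-->S0 (seen), S1--b-->S1 (seen), S1--c-->S3 (seen)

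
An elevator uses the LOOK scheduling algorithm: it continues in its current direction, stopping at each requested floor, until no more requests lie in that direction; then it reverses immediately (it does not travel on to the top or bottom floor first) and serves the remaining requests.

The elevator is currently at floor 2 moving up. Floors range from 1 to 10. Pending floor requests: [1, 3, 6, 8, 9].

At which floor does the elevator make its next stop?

Answer: 3

Derivation:
Current floor: 2, direction: up
Requests above: [3, 6, 8, 9]
Requests below: [1]
Moving up and requests lie above → nearest above is min([3, 6, 8, 9]) = 3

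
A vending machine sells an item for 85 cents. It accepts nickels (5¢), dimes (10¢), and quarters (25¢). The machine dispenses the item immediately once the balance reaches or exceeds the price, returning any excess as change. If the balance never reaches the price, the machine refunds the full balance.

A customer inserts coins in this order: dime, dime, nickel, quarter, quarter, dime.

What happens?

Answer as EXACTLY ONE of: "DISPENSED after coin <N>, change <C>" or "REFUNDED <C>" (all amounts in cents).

Price: 85¢
Coin 1 (dime, 10¢): balance = 10¢
Coin 2 (dime, 10¢): balance = 20¢
Coin 3 (nickel, 5¢): balance = 25¢
Coin 4 (quarter, 25¢): balance = 50¢
Coin 5 (quarter, 25¢): balance = 75¢
Coin 6 (dime, 10¢): balance = 85¢
  → balance >= price → DISPENSE, change = 85 - 85 = 0¢

Answer: DISPENSED after coin 6, change 0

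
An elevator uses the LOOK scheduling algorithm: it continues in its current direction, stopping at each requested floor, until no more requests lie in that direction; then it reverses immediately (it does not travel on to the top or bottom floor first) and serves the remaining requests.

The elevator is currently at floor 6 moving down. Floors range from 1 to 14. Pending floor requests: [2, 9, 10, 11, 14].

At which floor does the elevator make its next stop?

Current floor: 6, direction: down
Requests above: [9, 10, 11, 14]
Requests below: [2]
Moving down and requests lie below → nearest below is max([2]) = 2

Answer: 2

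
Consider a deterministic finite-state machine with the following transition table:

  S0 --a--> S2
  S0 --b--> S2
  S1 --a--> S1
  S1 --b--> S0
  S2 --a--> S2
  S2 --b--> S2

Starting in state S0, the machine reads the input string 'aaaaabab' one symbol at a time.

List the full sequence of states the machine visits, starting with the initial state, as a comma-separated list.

Answer: S0, S2, S2, S2, S2, S2, S2, S2, S2

Derivation:
Start: S0
  read 'a': S0 --a--> S2
  read 'a': S2 --a--> S2
  read 'a': S2 --a--> S2
  read 'a': S2 --a--> S2
  read 'a': S2 --a--> S2
  read 'b': S2 --b--> S2
  read 'a': S2 --a--> S2
  read 'b': S2 --b--> S2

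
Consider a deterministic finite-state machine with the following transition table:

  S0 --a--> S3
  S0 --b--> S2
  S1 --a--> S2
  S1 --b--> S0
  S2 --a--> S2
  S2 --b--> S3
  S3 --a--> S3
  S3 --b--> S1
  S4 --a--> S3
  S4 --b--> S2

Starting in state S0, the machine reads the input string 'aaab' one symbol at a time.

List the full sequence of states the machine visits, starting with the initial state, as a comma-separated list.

Start: S0
  read 'a': S0 --a--> S3
  read 'a': S3 --a--> S3
  read 'a': S3 --a--> S3
  read 'b': S3 --b--> S1

Answer: S0, S3, S3, S3, S1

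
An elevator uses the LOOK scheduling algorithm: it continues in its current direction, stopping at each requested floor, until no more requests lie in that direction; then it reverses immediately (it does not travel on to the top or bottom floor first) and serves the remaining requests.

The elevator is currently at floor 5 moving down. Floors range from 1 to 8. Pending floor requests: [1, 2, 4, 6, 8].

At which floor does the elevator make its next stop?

Answer: 4

Derivation:
Current floor: 5, direction: down
Requests above: [6, 8]
Requests below: [1, 2, 4]
Moving down and requests lie below → nearest below is max([1, 2, 4]) = 4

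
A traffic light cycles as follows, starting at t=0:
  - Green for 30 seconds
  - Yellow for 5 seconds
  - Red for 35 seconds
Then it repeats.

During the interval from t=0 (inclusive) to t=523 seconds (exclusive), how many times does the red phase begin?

Answer: 7

Derivation:
Cycle = 30+5+35 = 70s
red phase starts at t = k*70 + 35 for k=0,1,2,...
Need k*70+35 < 523 → k < 6.971
k ∈ {0, ..., 6} → 7 starts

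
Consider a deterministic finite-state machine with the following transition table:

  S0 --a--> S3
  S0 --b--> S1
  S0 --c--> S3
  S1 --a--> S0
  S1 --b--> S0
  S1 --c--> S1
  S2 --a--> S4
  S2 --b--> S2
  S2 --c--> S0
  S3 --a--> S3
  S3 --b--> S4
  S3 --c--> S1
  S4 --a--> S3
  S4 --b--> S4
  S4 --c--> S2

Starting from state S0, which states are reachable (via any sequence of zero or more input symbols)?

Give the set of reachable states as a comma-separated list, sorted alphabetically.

BFS from S0:
  visit S0: S0--a-->S3 (new), S0--b-->S1 (new), S0--c-->S3 (seen)
  visit S3: S3--a-->S3 (seen), S3--b-->S4 (new), S3--c-->S1 (seen)
  visit S1: S1--a-->S0 (seen), S1--b-->S0 (seen), S1--c-->S1 (seen)
  visit S4: S4--a-->S3 (seen), S4--b-->S4 (seen), S4--c-->S2 (new)
  visit S2: S2--a-->S4 (seen), S2--b-->S2 (seen), S2--c-->S0 (seen)

Answer: S0, S1, S2, S3, S4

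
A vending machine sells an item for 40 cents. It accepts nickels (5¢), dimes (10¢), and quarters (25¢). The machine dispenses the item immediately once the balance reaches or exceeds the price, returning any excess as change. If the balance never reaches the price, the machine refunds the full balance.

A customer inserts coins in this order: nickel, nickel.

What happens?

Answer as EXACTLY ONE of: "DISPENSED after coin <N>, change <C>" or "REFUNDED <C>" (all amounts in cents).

Price: 40¢
Coin 1 (nickel, 5¢): balance = 5¢
Coin 2 (nickel, 5¢): balance = 10¢
All coins inserted, balance 10¢ < price 40¢ → REFUND 10¢

Answer: REFUNDED 10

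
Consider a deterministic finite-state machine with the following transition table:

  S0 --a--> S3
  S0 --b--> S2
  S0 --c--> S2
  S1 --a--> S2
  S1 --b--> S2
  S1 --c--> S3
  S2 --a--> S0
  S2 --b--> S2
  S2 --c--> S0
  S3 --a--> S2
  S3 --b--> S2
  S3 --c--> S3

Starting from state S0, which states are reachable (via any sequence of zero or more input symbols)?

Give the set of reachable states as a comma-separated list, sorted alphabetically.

Answer: S0, S2, S3

Derivation:
BFS from S0:
  visit S0: S0--a-->S3 (new), S0--b-->S2 (new), S0--c-->S2 (seen)
  visit S3: S3--a-->S2 (seen), S3--b-->S2 (seen), S3--c-->S3 (seen)
  visit S2: S2--a-->S0 (seen), S2--b-->S2 (seen), S2--c-->S0 (seen)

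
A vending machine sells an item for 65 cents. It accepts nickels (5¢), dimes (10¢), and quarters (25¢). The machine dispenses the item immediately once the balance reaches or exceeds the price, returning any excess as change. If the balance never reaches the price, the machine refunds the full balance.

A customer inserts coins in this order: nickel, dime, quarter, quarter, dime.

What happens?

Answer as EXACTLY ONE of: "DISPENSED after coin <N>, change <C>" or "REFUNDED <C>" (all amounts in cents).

Price: 65¢
Coin 1 (nickel, 5¢): balance = 5¢
Coin 2 (dime, 10¢): balance = 15¢
Coin 3 (quarter, 25¢): balance = 40¢
Coin 4 (quarter, 25¢): balance = 65¢
  → balance >= price → DISPENSE, change = 65 - 65 = 0¢

Answer: DISPENSED after coin 4, change 0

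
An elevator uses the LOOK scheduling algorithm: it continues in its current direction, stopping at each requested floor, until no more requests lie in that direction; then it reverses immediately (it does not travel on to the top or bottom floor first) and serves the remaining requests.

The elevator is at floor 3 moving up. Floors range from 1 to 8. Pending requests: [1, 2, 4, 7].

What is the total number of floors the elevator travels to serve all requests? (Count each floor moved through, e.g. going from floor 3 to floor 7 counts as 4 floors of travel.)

Start at floor 3 moving up, LOOK stop order: [4, 7, 2, 1]
  3 → 4: |4-3| = 1, total = 1
  4 → 7: |7-4| = 3, total = 4
  7 → 2: |2-7| = 5, total = 9
  2 → 1: |1-2| = 1, total = 10

Answer: 10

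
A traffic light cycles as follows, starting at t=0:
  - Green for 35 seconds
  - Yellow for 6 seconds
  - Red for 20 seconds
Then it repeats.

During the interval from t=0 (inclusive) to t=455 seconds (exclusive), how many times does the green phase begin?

Cycle = 35+6+20 = 61s
green phase starts at t = k*61 + 0 for k=0,1,2,...
Need k*61+0 < 455 → k < 7.459
k ∈ {0, ..., 7} → 8 starts

Answer: 8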